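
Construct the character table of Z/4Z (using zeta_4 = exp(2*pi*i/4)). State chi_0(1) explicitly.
Character table of Z/4Z (irreps indexed chi_0,...,chi_3 with chi_k(m) = zeta_4^(k*m), zeta_4 = exp(2*pi*i/4)):
  irrep \ class  {0} (size 1)  {1} (size 1)  {2} (size 1)  {3} (size 1)
  chi_0          1             1             1             1           
  chi_1          1             I             -1            -I          
  chi_2          1             -1            1             -1          
  chi_3          1             -I            -1            I           

Spot check: chi_0(1) = zeta_4^(0*1) = zeta_4^0 = 1.

Working: Z/4Z is abelian, so all 4 irreducible complex representations are 1-dimensional. They are given by chi_k(m) = zeta_4^(k*m) for k = 0,...,3. Row orthogonality: sum_m chi_k(m) conj(chi_l(m)) = 4 * [k = l].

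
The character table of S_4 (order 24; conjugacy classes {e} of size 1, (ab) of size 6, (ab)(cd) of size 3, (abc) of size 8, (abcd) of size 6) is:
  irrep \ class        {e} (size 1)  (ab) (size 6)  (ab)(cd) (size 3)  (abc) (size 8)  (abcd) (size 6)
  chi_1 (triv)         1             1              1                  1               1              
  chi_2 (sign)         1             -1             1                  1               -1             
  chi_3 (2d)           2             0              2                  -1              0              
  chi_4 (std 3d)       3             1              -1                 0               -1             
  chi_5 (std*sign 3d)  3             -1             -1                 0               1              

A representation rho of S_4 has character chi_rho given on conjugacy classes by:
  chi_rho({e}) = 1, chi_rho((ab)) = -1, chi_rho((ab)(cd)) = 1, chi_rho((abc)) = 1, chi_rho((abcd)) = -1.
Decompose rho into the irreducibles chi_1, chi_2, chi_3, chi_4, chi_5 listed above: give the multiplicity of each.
Multiplicities: chi_1: 0, chi_2: 1, chi_3: 0, chi_4: 0, chi_5: 0.

Proof sketch: Use <chi_rho, chi> = (1/|G|) sum_C |C| * chi_rho(C) * conj(chi(C)) with |G| = 24 for each irreducible chi in the table:
  <chi_rho, chi_1> = (1/24)[1*(1)*conj(1) + 6*(-1)*conj(1) + 3*(1)*conj(1) + 8*(1)*conj(1) + 6*(-1)*conj(1)]
      = (1/24)[(1) + (-6) + (3) + (8) + (-6)] = 0/24 = 0
  <chi_rho, chi_2> = (1/24)[1*(1)*conj(1) + 6*(-1)*conj(-1) + 3*(1)*conj(1) + 8*(1)*conj(1) + 6*(-1)*conj(-1)]
      = (1/24)[(1) + (6) + (3) + (8) + (6)] = 24/24 = 1
  <chi_rho, chi_3> = (1/24)[1*(1)*conj(2) + 6*(-1)*conj(0) + 3*(1)*conj(2) + 8*(1)*conj(-1) + 6*(-1)*conj(0)]
      = (1/24)[(2) + (0) + (6) + (-8) + (0)] = 0/24 = 0
  <chi_rho, chi_4> = (1/24)[1*(1)*conj(3) + 6*(-1)*conj(1) + 3*(1)*conj(-1) + 8*(1)*conj(0) + 6*(-1)*conj(-1)]
      = (1/24)[(3) + (-6) + (-3) + (0) + (6)] = 0/24 = 0
  <chi_rho, chi_5> = (1/24)[1*(1)*conj(3) + 6*(-1)*conj(-1) + 3*(1)*conj(-1) + 8*(1)*conj(0) + 6*(-1)*conj(1)]
      = (1/24)[(3) + (6) + (-3) + (0) + (-6)] = 0/24 = 0
Dimension check: dim(rho) = sum (mult * dim) = 0*1 + 1*1 + 0*2 + 0*3 + 0*3 = 1 = chi_rho(e) = 1.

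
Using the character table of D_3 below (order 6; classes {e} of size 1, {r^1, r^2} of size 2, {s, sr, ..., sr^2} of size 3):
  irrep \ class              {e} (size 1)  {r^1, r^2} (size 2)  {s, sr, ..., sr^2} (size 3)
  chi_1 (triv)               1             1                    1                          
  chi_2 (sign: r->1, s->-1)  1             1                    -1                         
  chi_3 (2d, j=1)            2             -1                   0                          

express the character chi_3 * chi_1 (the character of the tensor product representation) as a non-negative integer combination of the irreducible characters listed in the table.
chi_3 tensor chi_1 = chi_3 (all other irreducibles have multiplicity 0).

Explanation: The character of a tensor product is the pointwise product (chi_3 * chi_1)(C) = chi_3(C) * chi_1(C):
  {e}: (2)*(1), {r^1, r^2}: (-1)*(1), {s, sr, ..., sr^2}: (0)*(1)
so (chi_3 * chi_1) takes values
  {e} -> 2, {r^1, r^2} -> -1, {s, sr, ..., sr^2} -> 0.
Now take the inner product of this character with each irreducible chi from the table, <chi_3*chi_1, chi> = (1/6) sum_C |C| (chi_3*chi_1)(C) conj(chi(C)):
  <chi_3*chi_1, chi_1> = (1/6)[1*(2)*conj(1) + 2*(-1)*conj(1) + 3*(0)*conj(1)]
      = (1/6)[(2) + (-2) + (0)] = 0/6 = 0
  <chi_3*chi_1, chi_2> = (1/6)[1*(2)*conj(1) + 2*(-1)*conj(1) + 3*(0)*conj(-1)]
      = (1/6)[(2) + (-2) + (0)] = 0/6 = 0
  <chi_3*chi_1, chi_3> = (1/6)[1*(2)*conj(2) + 2*(-1)*conj(-1) + 3*(0)*conj(0)]
      = (1/6)[(4) + (2) + (0)] = 6/6 = 1
Hence the multiplicities are chi_3: 1. Dimension check: dim(chi_3)*dim(chi_1) = 2*1 = 2 and sum (mult * dim) = 1*2 = 2.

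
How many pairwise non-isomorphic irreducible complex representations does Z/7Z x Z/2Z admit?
14

The number of irreducible complex representations of a finite group equals its number of conjugacy classes. Z/7Z x Z/2Z is abelian of order 14, so every element is its own conjugacy class: 14 classes, so Z/7Z x Z/2Z (order 14) has exactly 14 irreducible complex representations.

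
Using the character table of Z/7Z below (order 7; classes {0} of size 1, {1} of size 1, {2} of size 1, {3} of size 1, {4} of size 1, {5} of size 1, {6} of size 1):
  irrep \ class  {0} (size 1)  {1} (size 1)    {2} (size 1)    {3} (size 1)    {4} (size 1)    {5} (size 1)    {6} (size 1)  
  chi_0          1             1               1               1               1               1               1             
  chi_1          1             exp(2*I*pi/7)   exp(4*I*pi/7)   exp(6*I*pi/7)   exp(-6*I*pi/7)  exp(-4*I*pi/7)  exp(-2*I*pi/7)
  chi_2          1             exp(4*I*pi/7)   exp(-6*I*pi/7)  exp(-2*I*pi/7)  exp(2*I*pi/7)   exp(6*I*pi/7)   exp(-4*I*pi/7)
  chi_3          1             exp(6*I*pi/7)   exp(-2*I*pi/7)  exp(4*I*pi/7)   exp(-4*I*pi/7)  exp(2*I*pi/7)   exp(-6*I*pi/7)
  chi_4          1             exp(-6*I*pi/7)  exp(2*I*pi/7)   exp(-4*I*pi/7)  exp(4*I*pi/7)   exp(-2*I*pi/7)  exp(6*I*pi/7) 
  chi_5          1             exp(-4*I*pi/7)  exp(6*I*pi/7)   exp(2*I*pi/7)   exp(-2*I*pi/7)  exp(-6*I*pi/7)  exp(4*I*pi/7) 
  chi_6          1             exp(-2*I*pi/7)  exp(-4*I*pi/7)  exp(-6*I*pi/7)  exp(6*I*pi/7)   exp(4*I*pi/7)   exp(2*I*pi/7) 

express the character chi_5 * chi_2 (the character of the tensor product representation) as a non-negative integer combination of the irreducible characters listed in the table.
chi_5 tensor chi_2 = chi_0 (all other irreducibles have multiplicity 0).

Reasoning: The character of a tensor product is the pointwise product (chi_5 * chi_2)(C) = chi_5(C) * chi_2(C):
  {0}: (1)*(1), {1}: (exp(-4*I*pi/7))*(exp(4*I*pi/7)), {2}: (exp(6*I*pi/7))*(exp(-6*I*pi/7)), {3}: (exp(2*I*pi/7))*(exp(-2*I*pi/7)), {4}: (exp(-2*I*pi/7))*(exp(2*I*pi/7)), {5}: (exp(-6*I*pi/7))*(exp(6*I*pi/7)), {6}: (exp(4*I*pi/7))*(exp(-4*I*pi/7))
so (chi_5 * chi_2) takes values
  {0} -> 1, {1} -> 1, {2} -> 1, {3} -> 1, {4} -> 1, {5} -> 1, {6} -> 1.
Now take the inner product of this character with each irreducible chi from the table, <chi_5*chi_2, chi> = (1/7) sum_C |C| (chi_5*chi_2)(C) conj(chi(C)):
  <chi_5*chi_2, chi_0> = (1/7)[1*(1)*conj(1) + 1*(1)*conj(1) + 1*(1)*conj(1) + 1*(1)*conj(1) + 1*(1)*conj(1) + 1*(1)*conj(1) + 1*(1)*conj(1)]
      = (1/7)[(1) + (1) + (1) + (1) + (1) + (1) + (1)] = 7/7 = 1
  <chi_5*chi_2, chi_1> = (1/7)[1*(1)*conj(1) + 1*(1)*conj(exp(2*I*pi/7)) + 1*(1)*conj(exp(4*I*pi/7)) + 1*(1)*conj(exp(6*I*pi/7)) + 1*(1)*conj(exp(-6*I*pi/7)) + 1*(1)*conj(exp(-4*I*pi/7)) + 1*(1)*conj(exp(-2*I*pi/7))]
      = (1/7)[(1) + (exp(-2*I*pi/7)) + (exp(-4*I*pi/7)) + (exp(-6*I*pi/7)) + (exp(6*I*pi/7)) + (exp(4*I*pi/7)) + (exp(2*I*pi/7))] = 0/7 = 0
  <chi_5*chi_2, chi_2> = (1/7)[1*(1)*conj(1) + 1*(1)*conj(exp(4*I*pi/7)) + 1*(1)*conj(exp(-6*I*pi/7)) + 1*(1)*conj(exp(-2*I*pi/7)) + 1*(1)*conj(exp(2*I*pi/7)) + 1*(1)*conj(exp(6*I*pi/7)) + 1*(1)*conj(exp(-4*I*pi/7))]
      = (1/7)[(1) + (exp(-4*I*pi/7)) + (exp(6*I*pi/7)) + (exp(2*I*pi/7)) + (exp(-2*I*pi/7)) + (exp(-6*I*pi/7)) + (exp(4*I*pi/7))] = 0/7 = 0
  <chi_5*chi_2, chi_3> = (1/7)[1*(1)*conj(1) + 1*(1)*conj(exp(6*I*pi/7)) + 1*(1)*conj(exp(-2*I*pi/7)) + 1*(1)*conj(exp(4*I*pi/7)) + 1*(1)*conj(exp(-4*I*pi/7)) + 1*(1)*conj(exp(2*I*pi/7)) + 1*(1)*conj(exp(-6*I*pi/7))]
      = (1/7)[(1) + (exp(-6*I*pi/7)) + (exp(2*I*pi/7)) + (exp(-4*I*pi/7)) + (exp(4*I*pi/7)) + (exp(-2*I*pi/7)) + (exp(6*I*pi/7))] = 0/7 = 0
  <chi_5*chi_2, chi_4> = (1/7)[1*(1)*conj(1) + 1*(1)*conj(exp(-6*I*pi/7)) + 1*(1)*conj(exp(2*I*pi/7)) + 1*(1)*conj(exp(-4*I*pi/7)) + 1*(1)*conj(exp(4*I*pi/7)) + 1*(1)*conj(exp(-2*I*pi/7)) + 1*(1)*conj(exp(6*I*pi/7))]
      = (1/7)[(1) + (exp(6*I*pi/7)) + (exp(-2*I*pi/7)) + (exp(4*I*pi/7)) + (exp(-4*I*pi/7)) + (exp(2*I*pi/7)) + (exp(-6*I*pi/7))] = 0/7 = 0
  <chi_5*chi_2, chi_5> = (1/7)[1*(1)*conj(1) + 1*(1)*conj(exp(-4*I*pi/7)) + 1*(1)*conj(exp(6*I*pi/7)) + 1*(1)*conj(exp(2*I*pi/7)) + 1*(1)*conj(exp(-2*I*pi/7)) + 1*(1)*conj(exp(-6*I*pi/7)) + 1*(1)*conj(exp(4*I*pi/7))]
      = (1/7)[(1) + (exp(4*I*pi/7)) + (exp(-6*I*pi/7)) + (exp(-2*I*pi/7)) + (exp(2*I*pi/7)) + (exp(6*I*pi/7)) + (exp(-4*I*pi/7))] = 0/7 = 0
  <chi_5*chi_2, chi_6> = (1/7)[1*(1)*conj(1) + 1*(1)*conj(exp(-2*I*pi/7)) + 1*(1)*conj(exp(-4*I*pi/7)) + 1*(1)*conj(exp(-6*I*pi/7)) + 1*(1)*conj(exp(6*I*pi/7)) + 1*(1)*conj(exp(4*I*pi/7)) + 1*(1)*conj(exp(2*I*pi/7))]
      = (1/7)[(1) + (exp(2*I*pi/7)) + (exp(4*I*pi/7)) + (exp(6*I*pi/7)) + (exp(-6*I*pi/7)) + (exp(-4*I*pi/7)) + (exp(-2*I*pi/7))] = 0/7 = 0
(Exp terms are combined using exp(i*s)*conj(exp(i*t)) = exp(i*(s-t)), and sums of them are collapsed using the identity that for every m > 1 the m distinct m-th roots of unity sum to 0, e.g. 1 + exp(2*I*pi/3) + exp(-2*I*pi/3) = 0.)
Hence the multiplicities are chi_0: 1. Dimension check: dim(chi_5)*dim(chi_2) = 1*1 = 1 and sum (mult * dim) = 1*1 = 1.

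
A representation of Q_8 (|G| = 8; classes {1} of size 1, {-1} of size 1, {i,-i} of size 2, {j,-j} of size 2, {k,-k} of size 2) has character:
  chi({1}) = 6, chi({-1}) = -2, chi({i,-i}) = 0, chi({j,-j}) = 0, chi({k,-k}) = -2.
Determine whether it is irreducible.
Not irreducible (reducible): <chi, chi> = 6 > 1.

Why: <chi, chi> = (1/|G|) sum_C |C| * |chi(C)|^2 = (1/8)[1*|6|^2 + 1*|-2|^2 + 2*|0|^2 + 2*|0|^2 + 2*|-2|^2]
  = (1/8)[(36) + (4) + (0) + (0) + (8)] = 48/8 = 6.
A character is irreducible iff <chi, chi> = 1, so this representation is reducible.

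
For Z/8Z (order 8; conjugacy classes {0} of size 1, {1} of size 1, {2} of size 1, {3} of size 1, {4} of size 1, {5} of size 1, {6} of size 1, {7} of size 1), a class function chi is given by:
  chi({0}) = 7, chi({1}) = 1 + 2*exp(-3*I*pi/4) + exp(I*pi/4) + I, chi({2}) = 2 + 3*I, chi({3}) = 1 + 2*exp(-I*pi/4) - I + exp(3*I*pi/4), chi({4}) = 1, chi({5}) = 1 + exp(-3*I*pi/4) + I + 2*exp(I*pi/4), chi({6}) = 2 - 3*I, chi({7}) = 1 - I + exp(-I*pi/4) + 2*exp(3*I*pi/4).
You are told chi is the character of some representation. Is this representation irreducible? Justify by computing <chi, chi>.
Not irreducible (reducible): <chi, chi> = 11 > 1.

Explanation: <chi, chi> = (1/|G|) sum_C |C| * |chi(C)|^2 = (1/8)[1*|7|^2 + 1*|1 + 2*exp(-3*I*pi/4) + exp(I*pi/4) + I|^2 + 1*|2 + 3*I|^2 + 1*|1 + 2*exp(-I*pi/4) - I + exp(3*I*pi/4)|^2 + 1*|1|^2 + 1*|1 + exp(-3*I*pi/4) + I + 2*exp(I*pi/4)|^2 + 1*|2 - 3*I|^2 + 1*|1 - I + exp(-I*pi/4) + 2*exp(3*I*pi/4)|^2]
  = (1/8)[(49) + (3 + 4*exp(-3*I*pi/4) - exp(-I*pi/4) + exp(3*I*pi/4) + 2*exp(I*pi/4)) + (13) + (3 + 2*exp(-3*I*pi/4) - exp(3*I*pi/4) + exp(-I*pi/4) + 4*exp(I*pi/4)) + (1) + (3 + 2*exp(-3*I*pi/4) - exp(3*I*pi/4) + exp(-I*pi/4) + 4*exp(I*pi/4)) + (13) + (3 + 4*exp(-3*I*pi/4) - exp(-I*pi/4) + exp(3*I*pi/4) + 2*exp(I*pi/4))] = 88/8 = 11.
(Exp terms are combined using exp(i*s)*conj(exp(i*t)) = exp(i*(s-t)), and sums of them are collapsed using the identity that for every m > 1 the m distinct m-th roots of unity sum to 0, e.g. 1 + exp(2*I*pi/3) + exp(-2*I*pi/3) = 0.)
A character is irreducible iff <chi, chi> = 1, so this representation is reducible.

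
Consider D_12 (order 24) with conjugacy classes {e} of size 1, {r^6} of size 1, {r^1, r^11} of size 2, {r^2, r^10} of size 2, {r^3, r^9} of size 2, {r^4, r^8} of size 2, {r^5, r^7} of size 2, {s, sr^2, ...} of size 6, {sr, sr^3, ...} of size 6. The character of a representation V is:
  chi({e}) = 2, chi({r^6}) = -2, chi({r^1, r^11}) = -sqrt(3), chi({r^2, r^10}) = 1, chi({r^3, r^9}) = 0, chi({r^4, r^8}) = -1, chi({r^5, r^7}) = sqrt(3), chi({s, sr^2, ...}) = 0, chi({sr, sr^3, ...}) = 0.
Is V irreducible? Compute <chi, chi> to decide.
Irreducible: <chi, chi> = 1.

Details: <chi, chi> = (1/|G|) sum_C |C| * |chi(C)|^2 = (1/24)[1*|2|^2 + 1*|-2|^2 + 2*|-sqrt(3)|^2 + 2*|1|^2 + 2*|0|^2 + 2*|-1|^2 + 2*|sqrt(3)|^2 + 6*|0|^2 + 6*|0|^2]
  = (1/24)[(4) + (4) + (6) + (2) + (0) + (2) + (6) + (0) + (0)] = 24/24 = 1.
A character is irreducible iff <chi, chi> = 1, so this representation is irreducible.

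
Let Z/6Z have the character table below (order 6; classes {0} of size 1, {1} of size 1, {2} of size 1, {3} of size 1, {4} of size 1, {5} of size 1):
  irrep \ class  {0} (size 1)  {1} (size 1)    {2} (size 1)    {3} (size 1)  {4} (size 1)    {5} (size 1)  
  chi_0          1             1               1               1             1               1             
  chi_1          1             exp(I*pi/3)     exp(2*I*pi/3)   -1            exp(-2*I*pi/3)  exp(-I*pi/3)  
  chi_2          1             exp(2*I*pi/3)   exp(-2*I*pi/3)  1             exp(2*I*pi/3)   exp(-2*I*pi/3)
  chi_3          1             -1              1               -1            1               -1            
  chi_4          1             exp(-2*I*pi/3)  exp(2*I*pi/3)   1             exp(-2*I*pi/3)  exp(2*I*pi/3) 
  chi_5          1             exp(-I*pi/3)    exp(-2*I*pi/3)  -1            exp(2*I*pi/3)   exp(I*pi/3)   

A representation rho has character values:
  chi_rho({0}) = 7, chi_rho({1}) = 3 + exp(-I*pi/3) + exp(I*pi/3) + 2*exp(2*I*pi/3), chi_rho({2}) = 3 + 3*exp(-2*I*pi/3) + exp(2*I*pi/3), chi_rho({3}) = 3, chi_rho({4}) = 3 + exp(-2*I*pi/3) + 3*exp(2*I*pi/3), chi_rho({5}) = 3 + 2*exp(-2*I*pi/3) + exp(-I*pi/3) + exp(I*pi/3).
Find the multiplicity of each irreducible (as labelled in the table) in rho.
Multiplicities: chi_0: 3, chi_1: 1, chi_2: 2, chi_3: 0, chi_4: 0, chi_5: 1.

Details: Use <chi_rho, chi> = (1/|G|) sum_C |C| * chi_rho(C) * conj(chi(C)) with |G| = 6 for each irreducible chi in the table:
  <chi_rho, chi_0> = (1/6)[1*(7)*conj(1) + 1*(3 + exp(-I*pi/3) + exp(I*pi/3) + 2*exp(2*I*pi/3))*conj(1) + 1*(3 + 3*exp(-2*I*pi/3) + exp(2*I*pi/3))*conj(1) + 1*(3)*conj(1) + 1*(3 + exp(-2*I*pi/3) + 3*exp(2*I*pi/3))*conj(1) + 1*(3 + 2*exp(-2*I*pi/3) + exp(-I*pi/3) + exp(I*pi/3))*conj(1)]
      = (1/6)[(7) + (3 + exp(-I*pi/3) + exp(I*pi/3) + 2*exp(2*I*pi/3)) + (3 + 3*exp(-2*I*pi/3) + exp(2*I*pi/3)) + (3) + (3 + exp(-2*I*pi/3) + 3*exp(2*I*pi/3)) + (3 + 2*exp(-2*I*pi/3) + exp(-I*pi/3) + exp(I*pi/3))] = 18/6 = 3
  <chi_rho, chi_1> = (1/6)[1*(7)*conj(1) + 1*(3 + exp(-I*pi/3) + exp(I*pi/3) + 2*exp(2*I*pi/3))*conj(exp(I*pi/3)) + 1*(3 + 3*exp(-2*I*pi/3) + exp(2*I*pi/3))*conj(exp(2*I*pi/3)) + 1*(3)*conj(-1) + 1*(3 + exp(-2*I*pi/3) + 3*exp(2*I*pi/3))*conj(exp(-2*I*pi/3)) + 1*(3 + 2*exp(-2*I*pi/3) + exp(-I*pi/3) + exp(I*pi/3))*conj(exp(-I*pi/3))]
      = (1/6)[(7) + (1 + 3*exp(-I*pi/3) + exp(-2*I*pi/3) + 2*exp(I*pi/3)) + (-2) + (-3) + (-2) + (1 + 2*exp(-I*pi/3) + exp(2*I*pi/3) + 3*exp(I*pi/3))] = 6/6 = 1
  <chi_rho, chi_2> = (1/6)[1*(7)*conj(1) + 1*(3 + exp(-I*pi/3) + exp(I*pi/3) + 2*exp(2*I*pi/3))*conj(exp(2*I*pi/3)) + 1*(3 + 3*exp(-2*I*pi/3) + exp(2*I*pi/3))*conj(exp(-2*I*pi/3)) + 1*(3)*conj(1) + 1*(3 + exp(-2*I*pi/3) + 3*exp(2*I*pi/3))*conj(exp(2*I*pi/3)) + 1*(3 + 2*exp(-2*I*pi/3) + exp(-I*pi/3) + exp(I*pi/3))*conj(exp(-2*I*pi/3))]
      = (1/6)[(7) + (1 + 3*exp(-2*I*pi/3) + exp(-I*pi/3)) + (3 + exp(-2*I*pi/3) + 3*exp(2*I*pi/3)) + (3) + (3 + 3*exp(-2*I*pi/3) + exp(2*I*pi/3)) + (1 + exp(I*pi/3) + 3*exp(2*I*pi/3))] = 12/6 = 2
  <chi_rho, chi_3> = (1/6)[1*(7)*conj(1) + 1*(3 + exp(-I*pi/3) + exp(I*pi/3) + 2*exp(2*I*pi/3))*conj(-1) + 1*(3 + 3*exp(-2*I*pi/3) + exp(2*I*pi/3))*conj(1) + 1*(3)*conj(-1) + 1*(3 + exp(-2*I*pi/3) + 3*exp(2*I*pi/3))*conj(1) + 1*(3 + 2*exp(-2*I*pi/3) + exp(-I*pi/3) + exp(I*pi/3))*conj(-1)]
      = (1/6)[(7) + (-3 - 2*exp(2*I*pi/3) - exp(I*pi/3) - exp(-I*pi/3)) + (3 + 3*exp(-2*I*pi/3) + exp(2*I*pi/3)) + (-3) + (3 + exp(-2*I*pi/3) + 3*exp(2*I*pi/3)) + (-3 - exp(I*pi/3) - exp(-I*pi/3) - 2*exp(-2*I*pi/3))] = 0/6 = 0
  <chi_rho, chi_4> = (1/6)[1*(7)*conj(1) + 1*(3 + exp(-I*pi/3) + exp(I*pi/3) + 2*exp(2*I*pi/3))*conj(exp(-2*I*pi/3)) + 1*(3 + 3*exp(-2*I*pi/3) + exp(2*I*pi/3))*conj(exp(2*I*pi/3)) + 1*(3)*conj(1) + 1*(3 + exp(-2*I*pi/3) + 3*exp(2*I*pi/3))*conj(exp(-2*I*pi/3)) + 1*(3 + 2*exp(-2*I*pi/3) + exp(-I*pi/3) + exp(I*pi/3))*conj(exp(2*I*pi/3))]
      = (1/6)[(7) + (-1 + 2*exp(-2*I*pi/3) + exp(I*pi/3) + 3*exp(2*I*pi/3)) + (-2) + (3) + (-2) + (-1 + 3*exp(-2*I*pi/3) + exp(-I*pi/3) + 2*exp(2*I*pi/3))] = 0/6 = 0
  <chi_rho, chi_5> = (1/6)[1*(7)*conj(1) + 1*(3 + exp(-I*pi/3) + exp(I*pi/3) + 2*exp(2*I*pi/3))*conj(exp(-I*pi/3)) + 1*(3 + 3*exp(-2*I*pi/3) + exp(2*I*pi/3))*conj(exp(-2*I*pi/3)) + 1*(3)*conj(-1) + 1*(3 + exp(-2*I*pi/3) + 3*exp(2*I*pi/3))*conj(exp(2*I*pi/3)) + 1*(3 + 2*exp(-2*I*pi/3) + exp(-I*pi/3) + exp(I*pi/3))*conj(exp(I*pi/3))]
      = (1/6)[(7) + (-1 + exp(2*I*pi/3) + 3*exp(I*pi/3)) + (3 + exp(-2*I*pi/3) + 3*exp(2*I*pi/3)) + (-3) + (3 + 3*exp(-2*I*pi/3) + exp(2*I*pi/3)) + (-1 + 3*exp(-I*pi/3) + exp(-2*I*pi/3))] = 6/6 = 1
(Exp terms are combined using exp(i*s)*conj(exp(i*t)) = exp(i*(s-t)), and sums of them are collapsed using the identity that for every m > 1 the m distinct m-th roots of unity sum to 0, e.g. 1 + exp(2*I*pi/3) + exp(-2*I*pi/3) = 0.)
Dimension check: dim(rho) = sum (mult * dim) = 3*1 + 1*1 + 2*1 + 0*1 + 0*1 + 1*1 = 7 = chi_rho(e) = 7.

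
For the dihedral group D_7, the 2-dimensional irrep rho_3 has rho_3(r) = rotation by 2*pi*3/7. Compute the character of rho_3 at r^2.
chi_{rho_3}(r^2) = 2*cos(2*pi*3*2/7) = 2*cos(2*pi/7)

Justification: rho_3(r^2) is rotation by angle 2*pi*3*2/7, whose trace is 2*cos(2*pi*3*2/7) = 2*cos(2*pi/7).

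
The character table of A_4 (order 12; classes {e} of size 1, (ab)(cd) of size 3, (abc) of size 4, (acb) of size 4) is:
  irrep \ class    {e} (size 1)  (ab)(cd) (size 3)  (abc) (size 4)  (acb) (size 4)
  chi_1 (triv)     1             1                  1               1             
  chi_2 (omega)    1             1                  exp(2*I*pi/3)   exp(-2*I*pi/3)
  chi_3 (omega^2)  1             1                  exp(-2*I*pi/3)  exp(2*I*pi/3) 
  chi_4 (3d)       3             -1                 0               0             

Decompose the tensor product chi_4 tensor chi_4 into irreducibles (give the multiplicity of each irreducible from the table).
chi_4 tensor chi_4 = chi_1 + chi_2 + chi_3 + 2*chi_4 (all other irreducibles have multiplicity 0).

Justification: The character of a tensor product is the pointwise product (chi_4 * chi_4)(C) = chi_4(C) * chi_4(C):
  {e}: (3)*(3), (ab)(cd): (-1)*(-1), (abc): (0)*(0), (acb): (0)*(0)
so (chi_4 * chi_4) takes values
  {e} -> 9, (ab)(cd) -> 1, (abc) -> 0, (acb) -> 0.
Now take the inner product of this character with each irreducible chi from the table, <chi_4*chi_4, chi> = (1/12) sum_C |C| (chi_4*chi_4)(C) conj(chi(C)):
  <chi_4*chi_4, chi_1> = (1/12)[1*(9)*conj(1) + 3*(1)*conj(1) + 4*(0)*conj(1) + 4*(0)*conj(1)]
      = (1/12)[(9) + (3) + (0) + (0)] = 12/12 = 1
  <chi_4*chi_4, chi_2> = (1/12)[1*(9)*conj(1) + 3*(1)*conj(1) + 4*(0)*conj(exp(2*I*pi/3)) + 4*(0)*conj(exp(-2*I*pi/3))]
      = (1/12)[(9) + (3) + (0) + (0)] = 12/12 = 1
  <chi_4*chi_4, chi_3> = (1/12)[1*(9)*conj(1) + 3*(1)*conj(1) + 4*(0)*conj(exp(-2*I*pi/3)) + 4*(0)*conj(exp(2*I*pi/3))]
      = (1/12)[(9) + (3) + (0) + (0)] = 12/12 = 1
  <chi_4*chi_4, chi_4> = (1/12)[1*(9)*conj(3) + 3*(1)*conj(-1) + 4*(0)*conj(0) + 4*(0)*conj(0)]
      = (1/12)[(27) + (-3) + (0) + (0)] = 24/12 = 2
(Exp terms are combined using exp(i*s)*conj(exp(i*t)) = exp(i*(s-t)), and sums of them are collapsed using the identity that for every m > 1 the m distinct m-th roots of unity sum to 0, e.g. 1 + exp(2*I*pi/3) + exp(-2*I*pi/3) = 0.)
Hence the multiplicities are chi_1: 1, chi_2: 1, chi_3: 1, chi_4: 2. Dimension check: dim(chi_4)*dim(chi_4) = 3*3 = 9 and sum (mult * dim) = 1*1 + 1*1 + 1*1 + 2*3 = 9.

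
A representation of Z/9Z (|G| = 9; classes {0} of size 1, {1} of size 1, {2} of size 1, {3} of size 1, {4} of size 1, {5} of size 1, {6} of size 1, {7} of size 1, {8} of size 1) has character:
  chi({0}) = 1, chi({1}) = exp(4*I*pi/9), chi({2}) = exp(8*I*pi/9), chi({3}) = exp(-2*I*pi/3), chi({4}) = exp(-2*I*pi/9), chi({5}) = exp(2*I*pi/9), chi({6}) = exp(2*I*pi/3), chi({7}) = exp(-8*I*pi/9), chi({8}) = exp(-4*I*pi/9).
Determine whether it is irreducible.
Irreducible: <chi, chi> = 1.

Details: <chi, chi> = (1/|G|) sum_C |C| * |chi(C)|^2 = (1/9)[1*|1|^2 + 1*|exp(4*I*pi/9)|^2 + 1*|exp(8*I*pi/9)|^2 + 1*|exp(-2*I*pi/3)|^2 + 1*|exp(-2*I*pi/9)|^2 + 1*|exp(2*I*pi/9)|^2 + 1*|exp(2*I*pi/3)|^2 + 1*|exp(-8*I*pi/9)|^2 + 1*|exp(-4*I*pi/9)|^2]
  = (1/9)[(1) + (1) + (1) + (1) + (1) + (1) + (1) + (1) + (1)] = 9/9 = 1.
(Exp terms are combined using exp(i*s)*conj(exp(i*t)) = exp(i*(s-t)), and sums of them are collapsed using the identity that for every m > 1 the m distinct m-th roots of unity sum to 0, e.g. 1 + exp(2*I*pi/3) + exp(-2*I*pi/3) = 0.)
A character is irreducible iff <chi, chi> = 1, so this representation is irreducible.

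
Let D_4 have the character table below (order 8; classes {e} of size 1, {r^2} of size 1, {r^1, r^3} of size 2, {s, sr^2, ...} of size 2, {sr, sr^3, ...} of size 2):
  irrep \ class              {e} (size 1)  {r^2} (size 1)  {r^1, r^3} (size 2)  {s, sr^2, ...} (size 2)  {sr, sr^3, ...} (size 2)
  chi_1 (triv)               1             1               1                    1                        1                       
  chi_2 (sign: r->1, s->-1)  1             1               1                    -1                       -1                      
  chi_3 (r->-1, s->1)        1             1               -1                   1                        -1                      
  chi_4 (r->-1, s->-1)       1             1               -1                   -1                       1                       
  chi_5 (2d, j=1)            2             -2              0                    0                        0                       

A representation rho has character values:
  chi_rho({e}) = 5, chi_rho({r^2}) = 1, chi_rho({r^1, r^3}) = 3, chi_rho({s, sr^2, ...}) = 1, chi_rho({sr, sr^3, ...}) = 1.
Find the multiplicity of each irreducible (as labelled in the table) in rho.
Multiplicities: chi_1: 2, chi_2: 1, chi_3: 0, chi_4: 0, chi_5: 1.

Details: Use <chi_rho, chi> = (1/|G|) sum_C |C| * chi_rho(C) * conj(chi(C)) with |G| = 8 for each irreducible chi in the table:
  <chi_rho, chi_1> = (1/8)[1*(5)*conj(1) + 1*(1)*conj(1) + 2*(3)*conj(1) + 2*(1)*conj(1) + 2*(1)*conj(1)]
      = (1/8)[(5) + (1) + (6) + (2) + (2)] = 16/8 = 2
  <chi_rho, chi_2> = (1/8)[1*(5)*conj(1) + 1*(1)*conj(1) + 2*(3)*conj(1) + 2*(1)*conj(-1) + 2*(1)*conj(-1)]
      = (1/8)[(5) + (1) + (6) + (-2) + (-2)] = 8/8 = 1
  <chi_rho, chi_3> = (1/8)[1*(5)*conj(1) + 1*(1)*conj(1) + 2*(3)*conj(-1) + 2*(1)*conj(1) + 2*(1)*conj(-1)]
      = (1/8)[(5) + (1) + (-6) + (2) + (-2)] = 0/8 = 0
  <chi_rho, chi_4> = (1/8)[1*(5)*conj(1) + 1*(1)*conj(1) + 2*(3)*conj(-1) + 2*(1)*conj(-1) + 2*(1)*conj(1)]
      = (1/8)[(5) + (1) + (-6) + (-2) + (2)] = 0/8 = 0
  <chi_rho, chi_5> = (1/8)[1*(5)*conj(2) + 1*(1)*conj(-2) + 2*(3)*conj(0) + 2*(1)*conj(0) + 2*(1)*conj(0)]
      = (1/8)[(10) + (-2) + (0) + (0) + (0)] = 8/8 = 1
Dimension check: dim(rho) = sum (mult * dim) = 2*1 + 1*1 + 0*1 + 0*1 + 1*2 = 5 = chi_rho(e) = 5.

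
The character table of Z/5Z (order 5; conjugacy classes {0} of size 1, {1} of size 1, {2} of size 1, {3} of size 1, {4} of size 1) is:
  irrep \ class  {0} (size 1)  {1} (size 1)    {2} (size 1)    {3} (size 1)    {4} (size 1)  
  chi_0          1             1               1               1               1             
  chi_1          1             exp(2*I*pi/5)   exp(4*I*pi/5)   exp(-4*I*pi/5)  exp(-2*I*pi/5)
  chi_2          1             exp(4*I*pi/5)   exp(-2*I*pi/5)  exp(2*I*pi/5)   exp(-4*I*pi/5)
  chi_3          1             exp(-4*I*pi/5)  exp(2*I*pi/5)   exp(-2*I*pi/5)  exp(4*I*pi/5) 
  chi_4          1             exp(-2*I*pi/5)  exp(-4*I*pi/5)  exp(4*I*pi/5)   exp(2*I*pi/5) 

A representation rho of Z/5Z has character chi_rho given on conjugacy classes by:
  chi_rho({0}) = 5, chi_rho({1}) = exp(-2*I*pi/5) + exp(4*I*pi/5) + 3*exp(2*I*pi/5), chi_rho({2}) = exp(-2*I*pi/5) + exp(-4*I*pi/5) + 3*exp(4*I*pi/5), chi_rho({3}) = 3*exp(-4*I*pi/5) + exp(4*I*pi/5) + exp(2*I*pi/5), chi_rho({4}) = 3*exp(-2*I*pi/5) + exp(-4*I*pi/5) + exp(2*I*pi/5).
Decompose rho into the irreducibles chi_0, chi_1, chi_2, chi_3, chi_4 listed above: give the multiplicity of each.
Multiplicities: chi_0: 0, chi_1: 3, chi_2: 1, chi_3: 0, chi_4: 1.

Proof sketch: Use <chi_rho, chi> = (1/|G|) sum_C |C| * chi_rho(C) * conj(chi(C)) with |G| = 5 for each irreducible chi in the table:
  <chi_rho, chi_0> = (1/5)[1*(5)*conj(1) + 1*(exp(-2*I*pi/5) + exp(4*I*pi/5) + 3*exp(2*I*pi/5))*conj(1) + 1*(exp(-2*I*pi/5) + exp(-4*I*pi/5) + 3*exp(4*I*pi/5))*conj(1) + 1*(3*exp(-4*I*pi/5) + exp(4*I*pi/5) + exp(2*I*pi/5))*conj(1) + 1*(3*exp(-2*I*pi/5) + exp(-4*I*pi/5) + exp(2*I*pi/5))*conj(1)]
      = (1/5)[(5) + (exp(-2*I*pi/5) + exp(4*I*pi/5) + 3*exp(2*I*pi/5)) + (exp(-2*I*pi/5) + exp(-4*I*pi/5) + 3*exp(4*I*pi/5)) + (3*exp(-4*I*pi/5) + exp(4*I*pi/5) + exp(2*I*pi/5)) + (3*exp(-2*I*pi/5) + exp(-4*I*pi/5) + exp(2*I*pi/5))] = 0/5 = 0
  <chi_rho, chi_1> = (1/5)[1*(5)*conj(1) + 1*(exp(-2*I*pi/5) + exp(4*I*pi/5) + 3*exp(2*I*pi/5))*conj(exp(2*I*pi/5)) + 1*(exp(-2*I*pi/5) + exp(-4*I*pi/5) + 3*exp(4*I*pi/5))*conj(exp(4*I*pi/5)) + 1*(3*exp(-4*I*pi/5) + exp(4*I*pi/5) + exp(2*I*pi/5))*conj(exp(-4*I*pi/5)) + 1*(3*exp(-2*I*pi/5) + exp(-4*I*pi/5) + exp(2*I*pi/5))*conj(exp(-2*I*pi/5))]
      = (1/5)[(5) + (3 + exp(-4*I*pi/5) + exp(2*I*pi/5)) + (3 + exp(4*I*pi/5) + exp(2*I*pi/5)) + (3 + exp(-2*I*pi/5) + exp(-4*I*pi/5)) + (3 + exp(-2*I*pi/5) + exp(4*I*pi/5))] = 15/5 = 3
  <chi_rho, chi_2> = (1/5)[1*(5)*conj(1) + 1*(exp(-2*I*pi/5) + exp(4*I*pi/5) + 3*exp(2*I*pi/5))*conj(exp(4*I*pi/5)) + 1*(exp(-2*I*pi/5) + exp(-4*I*pi/5) + 3*exp(4*I*pi/5))*conj(exp(-2*I*pi/5)) + 1*(3*exp(-4*I*pi/5) + exp(4*I*pi/5) + exp(2*I*pi/5))*conj(exp(2*I*pi/5)) + 1*(3*exp(-2*I*pi/5) + exp(-4*I*pi/5) + exp(2*I*pi/5))*conj(exp(-4*I*pi/5))]
      = (1/5)[(5) + (1 + 3*exp(-2*I*pi/5) + exp(4*I*pi/5)) + (1 + 3*exp(-4*I*pi/5) + exp(-2*I*pi/5)) + (1 + exp(2*I*pi/5) + 3*exp(4*I*pi/5)) + (1 + exp(-4*I*pi/5) + 3*exp(2*I*pi/5))] = 5/5 = 1
  <chi_rho, chi_3> = (1/5)[1*(5)*conj(1) + 1*(exp(-2*I*pi/5) + exp(4*I*pi/5) + 3*exp(2*I*pi/5))*conj(exp(-4*I*pi/5)) + 1*(exp(-2*I*pi/5) + exp(-4*I*pi/5) + 3*exp(4*I*pi/5))*conj(exp(2*I*pi/5)) + 1*(3*exp(-4*I*pi/5) + exp(4*I*pi/5) + exp(2*I*pi/5))*conj(exp(-2*I*pi/5)) + 1*(3*exp(-2*I*pi/5) + exp(-4*I*pi/5) + exp(2*I*pi/5))*conj(exp(4*I*pi/5))]
      = (1/5)[(5) + (3*exp(-4*I*pi/5) + exp(-2*I*pi/5) + exp(2*I*pi/5)) + (exp(-4*I*pi/5) + exp(4*I*pi/5) + 3*exp(2*I*pi/5)) + (3*exp(-2*I*pi/5) + exp(-4*I*pi/5) + exp(4*I*pi/5)) + (exp(-2*I*pi/5) + exp(2*I*pi/5) + 3*exp(4*I*pi/5))] = 0/5 = 0
  <chi_rho, chi_4> = (1/5)[1*(5)*conj(1) + 1*(exp(-2*I*pi/5) + exp(4*I*pi/5) + 3*exp(2*I*pi/5))*conj(exp(-2*I*pi/5)) + 1*(exp(-2*I*pi/5) + exp(-4*I*pi/5) + 3*exp(4*I*pi/5))*conj(exp(-4*I*pi/5)) + 1*(3*exp(-4*I*pi/5) + exp(4*I*pi/5) + exp(2*I*pi/5))*conj(exp(4*I*pi/5)) + 1*(3*exp(-2*I*pi/5) + exp(-4*I*pi/5) + exp(2*I*pi/5))*conj(exp(2*I*pi/5))]
      = (1/5)[(5) + (1 + exp(-4*I*pi/5) + 3*exp(4*I*pi/5)) + (1 + 3*exp(-2*I*pi/5) + exp(2*I*pi/5)) + (1 + exp(-2*I*pi/5) + 3*exp(2*I*pi/5)) + (1 + 3*exp(-4*I*pi/5) + exp(4*I*pi/5))] = 5/5 = 1
(Exp terms are combined using exp(i*s)*conj(exp(i*t)) = exp(i*(s-t)), and sums of them are collapsed using the identity that for every m > 1 the m distinct m-th roots of unity sum to 0, e.g. 1 + exp(2*I*pi/3) + exp(-2*I*pi/3) = 0.)
Dimension check: dim(rho) = sum (mult * dim) = 0*1 + 3*1 + 1*1 + 0*1 + 1*1 = 5 = chi_rho(e) = 5.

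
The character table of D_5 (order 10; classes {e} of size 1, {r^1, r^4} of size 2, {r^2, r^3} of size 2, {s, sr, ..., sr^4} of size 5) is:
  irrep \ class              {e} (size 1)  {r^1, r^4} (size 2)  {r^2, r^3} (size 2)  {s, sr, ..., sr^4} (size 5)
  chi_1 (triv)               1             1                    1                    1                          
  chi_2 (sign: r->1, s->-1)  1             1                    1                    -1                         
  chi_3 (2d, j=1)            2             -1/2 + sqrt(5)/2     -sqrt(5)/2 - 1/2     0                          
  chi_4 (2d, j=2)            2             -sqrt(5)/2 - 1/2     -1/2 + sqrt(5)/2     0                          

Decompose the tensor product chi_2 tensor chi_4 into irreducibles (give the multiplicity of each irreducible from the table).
chi_2 tensor chi_4 = chi_4 (all other irreducibles have multiplicity 0).

Proof sketch: The character of a tensor product is the pointwise product (chi_2 * chi_4)(C) = chi_2(C) * chi_4(C):
  {e}: (1)*(2), {r^1, r^4}: (1)*(-sqrt(5)/2 - 1/2), {r^2, r^3}: (1)*(-1/2 + sqrt(5)/2), {s, sr, ..., sr^4}: (-1)*(0)
so (chi_2 * chi_4) takes values
  {e} -> 2, {r^1, r^4} -> -sqrt(5)/2 - 1/2, {r^2, r^3} -> -1/2 + sqrt(5)/2, {s, sr, ..., sr^4} -> 0.
Now take the inner product of this character with each irreducible chi from the table, <chi_2*chi_4, chi> = (1/10) sum_C |C| (chi_2*chi_4)(C) conj(chi(C)):
  <chi_2*chi_4, chi_1> = (1/10)[1*(2)*conj(1) + 2*(-sqrt(5)/2 - 1/2)*conj(1) + 2*(-1/2 + sqrt(5)/2)*conj(1) + 5*(0)*conj(1)]
      = (1/10)[(2) + (-sqrt(5) - 1) + (-1 + sqrt(5)) + (0)] = 0/10 = 0
  <chi_2*chi_4, chi_2> = (1/10)[1*(2)*conj(1) + 2*(-sqrt(5)/2 - 1/2)*conj(1) + 2*(-1/2 + sqrt(5)/2)*conj(1) + 5*(0)*conj(-1)]
      = (1/10)[(2) + (-sqrt(5) - 1) + (-1 + sqrt(5)) + (0)] = 0/10 = 0
  <chi_2*chi_4, chi_3> = (1/10)[1*(2)*conj(2) + 2*(-sqrt(5)/2 - 1/2)*conj(-1/2 + sqrt(5)/2) + 2*(-1/2 + sqrt(5)/2)*conj(-sqrt(5)/2 - 1/2) + 5*(0)*conj(0)]
      = (1/10)[(4) + (-2) + (-2) + (0)] = 0/10 = 0
  <chi_2*chi_4, chi_4> = (1/10)[1*(2)*conj(2) + 2*(-sqrt(5)/2 - 1/2)*conj(-sqrt(5)/2 - 1/2) + 2*(-1/2 + sqrt(5)/2)*conj(-1/2 + sqrt(5)/2) + 5*(0)*conj(0)]
      = (1/10)[(4) + (sqrt(5) + 3) + (3 - sqrt(5)) + (0)] = 10/10 = 1
Hence the multiplicities are chi_4: 1. Dimension check: dim(chi_2)*dim(chi_4) = 1*2 = 2 and sum (mult * dim) = 1*2 = 2.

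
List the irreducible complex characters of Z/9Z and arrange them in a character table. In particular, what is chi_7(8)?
Character table of Z/9Z (irreps indexed chi_0,...,chi_8 with chi_k(m) = zeta_9^(k*m), zeta_9 = exp(2*pi*i/9)):
  irrep \ class  {0} (size 1)  {1} (size 1)    {2} (size 1)    {3} (size 1)    {4} (size 1)    {5} (size 1)    {6} (size 1)    {7} (size 1)    {8} (size 1)  
  chi_0          1             1               1               1               1               1               1               1               1             
  chi_1          1             exp(2*I*pi/9)   exp(4*I*pi/9)   exp(2*I*pi/3)   exp(8*I*pi/9)   exp(-8*I*pi/9)  exp(-2*I*pi/3)  exp(-4*I*pi/9)  exp(-2*I*pi/9)
  chi_2          1             exp(4*I*pi/9)   exp(8*I*pi/9)   exp(-2*I*pi/3)  exp(-2*I*pi/9)  exp(2*I*pi/9)   exp(2*I*pi/3)   exp(-8*I*pi/9)  exp(-4*I*pi/9)
  chi_3          1             exp(2*I*pi/3)   exp(-2*I*pi/3)  1               exp(2*I*pi/3)   exp(-2*I*pi/3)  1               exp(2*I*pi/3)   exp(-2*I*pi/3)
  chi_4          1             exp(8*I*pi/9)   exp(-2*I*pi/9)  exp(2*I*pi/3)   exp(-4*I*pi/9)  exp(4*I*pi/9)   exp(-2*I*pi/3)  exp(2*I*pi/9)   exp(-8*I*pi/9)
  chi_5          1             exp(-8*I*pi/9)  exp(2*I*pi/9)   exp(-2*I*pi/3)  exp(4*I*pi/9)   exp(-4*I*pi/9)  exp(2*I*pi/3)   exp(-2*I*pi/9)  exp(8*I*pi/9) 
  chi_6          1             exp(-2*I*pi/3)  exp(2*I*pi/3)   1               exp(-2*I*pi/3)  exp(2*I*pi/3)   1               exp(-2*I*pi/3)  exp(2*I*pi/3) 
  chi_7          1             exp(-4*I*pi/9)  exp(-8*I*pi/9)  exp(2*I*pi/3)   exp(2*I*pi/9)   exp(-2*I*pi/9)  exp(-2*I*pi/3)  exp(8*I*pi/9)   exp(4*I*pi/9) 
  chi_8          1             exp(-2*I*pi/9)  exp(-4*I*pi/9)  exp(-2*I*pi/3)  exp(-8*I*pi/9)  exp(8*I*pi/9)   exp(2*I*pi/3)   exp(4*I*pi/9)   exp(2*I*pi/9) 

Spot check: chi_7(8) = zeta_9^(7*8) = zeta_9^56 = exp(4*I*pi/9).

Argument: Z/9Z is abelian, so all 9 irreducible complex representations are 1-dimensional. They are given by chi_k(m) = zeta_9^(k*m) for k = 0,...,8. Row orthogonality: sum_m chi_k(m) conj(chi_l(m)) = 9 * [k = l].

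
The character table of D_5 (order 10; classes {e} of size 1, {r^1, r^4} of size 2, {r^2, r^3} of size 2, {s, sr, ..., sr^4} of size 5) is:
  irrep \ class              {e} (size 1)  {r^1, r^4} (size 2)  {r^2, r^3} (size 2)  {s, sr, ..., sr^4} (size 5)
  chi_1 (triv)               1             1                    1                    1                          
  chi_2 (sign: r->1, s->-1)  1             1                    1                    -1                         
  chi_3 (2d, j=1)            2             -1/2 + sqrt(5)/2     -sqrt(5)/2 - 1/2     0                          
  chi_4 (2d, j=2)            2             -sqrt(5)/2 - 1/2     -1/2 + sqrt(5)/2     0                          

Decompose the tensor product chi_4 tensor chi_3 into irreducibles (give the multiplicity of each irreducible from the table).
chi_4 tensor chi_3 = chi_3 + chi_4 (all other irreducibles have multiplicity 0).

The character of a tensor product is the pointwise product (chi_4 * chi_3)(C) = chi_4(C) * chi_3(C):
  {e}: (2)*(2), {r^1, r^4}: (-sqrt(5)/2 - 1/2)*(-1/2 + sqrt(5)/2), {r^2, r^3}: (-1/2 + sqrt(5)/2)*(-sqrt(5)/2 - 1/2), {s, sr, ..., sr^4}: (0)*(0)
so (chi_4 * chi_3) takes values
  {e} -> 4, {r^1, r^4} -> -1, {r^2, r^3} -> -1, {s, sr, ..., sr^4} -> 0.
Now take the inner product of this character with each irreducible chi from the table, <chi_4*chi_3, chi> = (1/10) sum_C |C| (chi_4*chi_3)(C) conj(chi(C)):
  <chi_4*chi_3, chi_1> = (1/10)[1*(4)*conj(1) + 2*(-1)*conj(1) + 2*(-1)*conj(1) + 5*(0)*conj(1)]
      = (1/10)[(4) + (-2) + (-2) + (0)] = 0/10 = 0
  <chi_4*chi_3, chi_2> = (1/10)[1*(4)*conj(1) + 2*(-1)*conj(1) + 2*(-1)*conj(1) + 5*(0)*conj(-1)]
      = (1/10)[(4) + (-2) + (-2) + (0)] = 0/10 = 0
  <chi_4*chi_3, chi_3> = (1/10)[1*(4)*conj(2) + 2*(-1)*conj(-1/2 + sqrt(5)/2) + 2*(-1)*conj(-sqrt(5)/2 - 1/2) + 5*(0)*conj(0)]
      = (1/10)[(8) + (1 - sqrt(5)) + (1 + sqrt(5)) + (0)] = 10/10 = 1
  <chi_4*chi_3, chi_4> = (1/10)[1*(4)*conj(2) + 2*(-1)*conj(-sqrt(5)/2 - 1/2) + 2*(-1)*conj(-1/2 + sqrt(5)/2) + 5*(0)*conj(0)]
      = (1/10)[(8) + (1 + sqrt(5)) + (1 - sqrt(5)) + (0)] = 10/10 = 1
Hence the multiplicities are chi_3: 1, chi_4: 1. Dimension check: dim(chi_4)*dim(chi_3) = 2*2 = 4 and sum (mult * dim) = 1*2 + 1*2 = 4.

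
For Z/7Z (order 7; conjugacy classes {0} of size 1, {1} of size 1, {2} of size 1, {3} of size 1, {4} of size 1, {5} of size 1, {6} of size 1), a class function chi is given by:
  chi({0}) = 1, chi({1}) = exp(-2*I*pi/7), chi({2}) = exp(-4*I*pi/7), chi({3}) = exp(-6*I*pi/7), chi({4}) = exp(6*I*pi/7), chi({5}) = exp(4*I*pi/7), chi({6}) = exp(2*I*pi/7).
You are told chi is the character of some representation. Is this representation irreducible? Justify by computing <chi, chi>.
Irreducible: <chi, chi> = 1.

Working: <chi, chi> = (1/|G|) sum_C |C| * |chi(C)|^2 = (1/7)[1*|1|^2 + 1*|exp(-2*I*pi/7)|^2 + 1*|exp(-4*I*pi/7)|^2 + 1*|exp(-6*I*pi/7)|^2 + 1*|exp(6*I*pi/7)|^2 + 1*|exp(4*I*pi/7)|^2 + 1*|exp(2*I*pi/7)|^2]
  = (1/7)[(1) + (1) + (1) + (1) + (1) + (1) + (1)] = 7/7 = 1.
(Exp terms are combined using exp(i*s)*conj(exp(i*t)) = exp(i*(s-t)), and sums of them are collapsed using the identity that for every m > 1 the m distinct m-th roots of unity sum to 0, e.g. 1 + exp(2*I*pi/3) + exp(-2*I*pi/3) = 0.)
A character is irreducible iff <chi, chi> = 1, so this representation is irreducible.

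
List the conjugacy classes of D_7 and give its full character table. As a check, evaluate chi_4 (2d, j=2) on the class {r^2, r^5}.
Conjugacy classes: {e} of size 1, {r^1, r^6} of size 2, {r^2, r^5} of size 2, {r^3, r^4} of size 2, {s, sr, ..., sr^6} of size 7.
Character table:
  irrep \ class              {e} (size 1)  {r^1, r^6} (size 2)  {r^2, r^5} (size 2)  {r^3, r^4} (size 2)  {s, sr, ..., sr^6} (size 7)
  chi_1 (triv)               1             1                    1                    1                    1                          
  chi_2 (sign: r->1, s->-1)  1             1                    1                    1                    -1                         
  chi_3 (2d, j=1)            2             2*cos(2*pi/7)        -2*cos(3*pi/7)       -2*cos(pi/7)         0                          
  chi_4 (2d, j=2)            2             -2*cos(3*pi/7)       -2*cos(pi/7)         2*cos(2*pi/7)        0                          
  chi_5 (2d, j=3)            2             -2*cos(pi/7)         2*cos(2*pi/7)        -2*cos(3*pi/7)       0                          

Spot check: chi_4 (2d, j=2) on {r^2, r^5} = -2*cos(pi/7).

Solution. D_7 has order 2*7 = 14 with 5 conjugacy classes, hence 5 irreducibles. Sum of squared dims 1 + 1 + 4 + 4 + 4 = 14 = |G|. Linear characters come from the abelianisation; the 2-dimensional irreps have character r^k -> 2*cos(2*pi*j*k/7), reflections -> 0.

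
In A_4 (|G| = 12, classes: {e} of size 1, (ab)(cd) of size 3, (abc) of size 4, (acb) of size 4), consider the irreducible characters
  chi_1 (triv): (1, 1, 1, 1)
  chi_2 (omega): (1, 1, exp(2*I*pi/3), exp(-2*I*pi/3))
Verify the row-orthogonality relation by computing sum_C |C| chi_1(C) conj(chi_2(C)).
Sum = 0; so <chi_1, chi_2> = 0 (distinct irreducibles are orthogonal).

Justification: Compute term by term over conjugacy classes (|C| * chi_1(C) * conj(chi_2(C))):
  1*(1)*conj(1) + 3*(1)*conj(1) + 4*(1)*conj(exp(2*I*pi/3)) + 4*(1)*conj(exp(-2*I*pi/3))
  = (1) + (3) + (4*exp(-2*I*pi/3)) + (4*exp(2*I*pi/3))
  = 0.
(Exp terms are combined using exp(i*s)*conj(exp(i*t)) = exp(i*(s-t)), and sums of them are collapsed using the identity that for every m > 1 the m distinct m-th roots of unity sum to 0, e.g. 1 + exp(2*I*pi/3) + exp(-2*I*pi/3) = 0.)
Dividing by |G| = 12 gives 0/12 = 0, matching the row-orthogonality relation <chi_1, chi_2> = [chi_1 = chi_2].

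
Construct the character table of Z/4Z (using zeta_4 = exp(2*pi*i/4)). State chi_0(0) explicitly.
Character table of Z/4Z (irreps indexed chi_0,...,chi_3 with chi_k(m) = zeta_4^(k*m), zeta_4 = exp(2*pi*i/4)):
  irrep \ class  {0} (size 1)  {1} (size 1)  {2} (size 1)  {3} (size 1)
  chi_0          1             1             1             1           
  chi_1          1             I             -1            -I          
  chi_2          1             -1            1             -1          
  chi_3          1             -I            -1            I           

Spot check: chi_0(0) = zeta_4^(0*0) = zeta_4^0 = 1.

Argument: Z/4Z is abelian, so all 4 irreducible complex representations are 1-dimensional. They are given by chi_k(m) = zeta_4^(k*m) for k = 0,...,3. Row orthogonality: sum_m chi_k(m) conj(chi_l(m)) = 4 * [k = l].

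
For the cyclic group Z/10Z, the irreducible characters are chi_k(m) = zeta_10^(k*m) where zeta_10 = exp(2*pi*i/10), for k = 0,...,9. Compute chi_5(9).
chi_5(9) = zeta_10^45 = -1

Working: chi_5(9) = zeta_10^(5*9) = zeta_10^45. Since zeta_10^10 = 1, this equals zeta_10^5 = exp(2*pi*i*5/10) = -1.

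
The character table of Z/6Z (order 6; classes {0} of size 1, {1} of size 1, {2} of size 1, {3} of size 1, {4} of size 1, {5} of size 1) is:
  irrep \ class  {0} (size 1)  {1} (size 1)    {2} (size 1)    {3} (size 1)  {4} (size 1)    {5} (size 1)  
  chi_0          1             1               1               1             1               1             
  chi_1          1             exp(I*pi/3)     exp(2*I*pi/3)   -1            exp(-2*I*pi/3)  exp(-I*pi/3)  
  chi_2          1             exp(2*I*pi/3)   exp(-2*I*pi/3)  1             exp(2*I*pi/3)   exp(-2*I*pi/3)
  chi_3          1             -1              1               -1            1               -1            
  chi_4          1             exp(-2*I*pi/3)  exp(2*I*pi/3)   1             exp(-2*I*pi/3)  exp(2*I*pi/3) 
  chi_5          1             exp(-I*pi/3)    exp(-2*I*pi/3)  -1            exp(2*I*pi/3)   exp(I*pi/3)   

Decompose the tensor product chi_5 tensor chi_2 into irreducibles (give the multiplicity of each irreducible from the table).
chi_5 tensor chi_2 = chi_1 (all other irreducibles have multiplicity 0).

Explanation: The character of a tensor product is the pointwise product (chi_5 * chi_2)(C) = chi_5(C) * chi_2(C):
  {0}: (1)*(1), {1}: (exp(-I*pi/3))*(exp(2*I*pi/3)), {2}: (exp(-2*I*pi/3))*(exp(-2*I*pi/3)), {3}: (-1)*(1), {4}: (exp(2*I*pi/3))*(exp(2*I*pi/3)), {5}: (exp(I*pi/3))*(exp(-2*I*pi/3))
so (chi_5 * chi_2) takes values
  {0} -> 1, {1} -> exp(I*pi/3), {2} -> exp(2*I*pi/3), {3} -> -1, {4} -> exp(-2*I*pi/3), {5} -> exp(-I*pi/3).
Now take the inner product of this character with each irreducible chi from the table, <chi_5*chi_2, chi> = (1/6) sum_C |C| (chi_5*chi_2)(C) conj(chi(C)):
  <chi_5*chi_2, chi_0> = (1/6)[1*(1)*conj(1) + 1*(exp(I*pi/3))*conj(1) + 1*(exp(2*I*pi/3))*conj(1) + 1*(-1)*conj(1) + 1*(exp(-2*I*pi/3))*conj(1) + 1*(exp(-I*pi/3))*conj(1)]
      = (1/6)[(1) + (exp(I*pi/3)) + (exp(2*I*pi/3)) + (-1) + (exp(-2*I*pi/3)) + (exp(-I*pi/3))] = 0/6 = 0
  <chi_5*chi_2, chi_1> = (1/6)[1*(1)*conj(1) + 1*(exp(I*pi/3))*conj(exp(I*pi/3)) + 1*(exp(2*I*pi/3))*conj(exp(2*I*pi/3)) + 1*(-1)*conj(-1) + 1*(exp(-2*I*pi/3))*conj(exp(-2*I*pi/3)) + 1*(exp(-I*pi/3))*conj(exp(-I*pi/3))]
      = (1/6)[(1) + (1) + (1) + (1) + (1) + (1)] = 6/6 = 1
  <chi_5*chi_2, chi_2> = (1/6)[1*(1)*conj(1) + 1*(exp(I*pi/3))*conj(exp(2*I*pi/3)) + 1*(exp(2*I*pi/3))*conj(exp(-2*I*pi/3)) + 1*(-1)*conj(1) + 1*(exp(-2*I*pi/3))*conj(exp(2*I*pi/3)) + 1*(exp(-I*pi/3))*conj(exp(-2*I*pi/3))]
      = (1/6)[(1) + (exp(-I*pi/3)) + (exp(-2*I*pi/3)) + (-1) + (exp(2*I*pi/3)) + (exp(I*pi/3))] = 0/6 = 0
  <chi_5*chi_2, chi_3> = (1/6)[1*(1)*conj(1) + 1*(exp(I*pi/3))*conj(-1) + 1*(exp(2*I*pi/3))*conj(1) + 1*(-1)*conj(-1) + 1*(exp(-2*I*pi/3))*conj(1) + 1*(exp(-I*pi/3))*conj(-1)]
      = (1/6)[(1) + (-exp(I*pi/3)) + (exp(2*I*pi/3)) + (1) + (exp(-2*I*pi/3)) + (-exp(-I*pi/3))] = 0/6 = 0
  <chi_5*chi_2, chi_4> = (1/6)[1*(1)*conj(1) + 1*(exp(I*pi/3))*conj(exp(-2*I*pi/3)) + 1*(exp(2*I*pi/3))*conj(exp(2*I*pi/3)) + 1*(-1)*conj(1) + 1*(exp(-2*I*pi/3))*conj(exp(-2*I*pi/3)) + 1*(exp(-I*pi/3))*conj(exp(2*I*pi/3))]
      = (1/6)[(1) + (-1) + (1) + (-1) + (1) + (-1)] = 0/6 = 0
  <chi_5*chi_2, chi_5> = (1/6)[1*(1)*conj(1) + 1*(exp(I*pi/3))*conj(exp(-I*pi/3)) + 1*(exp(2*I*pi/3))*conj(exp(-2*I*pi/3)) + 1*(-1)*conj(-1) + 1*(exp(-2*I*pi/3))*conj(exp(2*I*pi/3)) + 1*(exp(-I*pi/3))*conj(exp(I*pi/3))]
      = (1/6)[(1) + (exp(2*I*pi/3)) + (exp(-2*I*pi/3)) + (1) + (exp(2*I*pi/3)) + (exp(-2*I*pi/3))] = 0/6 = 0
(Exp terms are combined using exp(i*s)*conj(exp(i*t)) = exp(i*(s-t)), and sums of them are collapsed using the identity that for every m > 1 the m distinct m-th roots of unity sum to 0, e.g. 1 + exp(2*I*pi/3) + exp(-2*I*pi/3) = 0.)
Hence the multiplicities are chi_1: 1. Dimension check: dim(chi_5)*dim(chi_2) = 1*1 = 1 and sum (mult * dim) = 1*1 = 1.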